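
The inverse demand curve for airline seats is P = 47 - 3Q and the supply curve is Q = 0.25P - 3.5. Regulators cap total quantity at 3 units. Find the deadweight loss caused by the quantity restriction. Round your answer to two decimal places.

Rewriting supply in inverse form: P = 14 + 4Q.
Without the quota, 47 - 3Q = 14 + 4Q gives Q* = 4.7143.
At Q = 3 the demand price is 47 - 3(3) = 38 and the supply price is 14 + 4(3) = 26.
DWL = (1/2)(gap between curves at 3) x (Q* - 3) = (1/2)(12)(1.7143) = 10.2857.

10.29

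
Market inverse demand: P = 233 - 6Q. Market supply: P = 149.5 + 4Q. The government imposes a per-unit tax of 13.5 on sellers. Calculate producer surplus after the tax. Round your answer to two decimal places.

98.00

Without the tax, 233 - 6Q = 149.5 + 4Q so Q* = 8.35 and P* = 182.9.
A tax on sellers shifts supply up by 13.5: 233 - 6Q = 149.5 + 4Q + 13.5, so Q_t = 7. Buyers pay P_b = 191; sellers receive P_s = P_b - 13.5 = 177.5.
Producer surplus is the triangle above supply below P_s: (1/2)(7)(177.5 - 149.5) = 98.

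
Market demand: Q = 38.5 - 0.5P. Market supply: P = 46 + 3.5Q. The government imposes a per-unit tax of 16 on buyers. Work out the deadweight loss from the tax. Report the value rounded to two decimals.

23.27

Rewriting demand in inverse form: P = 77 - 2Q.
Without the tax, 77 - 2Q = 46 + 3.5Q so Q* = 5.6364 and P* = 65.7273.
With the tax, buyers' net willingness to pay falls by 16: (77 - 16) - 2Q = 46 + 3.5Q, so Q_t = 2.7273. Buyers pay P_b = 71.5455; sellers receive P_s = P_b - 16 = 55.5455.
The welfare triangle lost has base Q* - Q_t = 2.9091 and height t = 16, so DWL = (1/2)(2.9091)(16) = 23.2727.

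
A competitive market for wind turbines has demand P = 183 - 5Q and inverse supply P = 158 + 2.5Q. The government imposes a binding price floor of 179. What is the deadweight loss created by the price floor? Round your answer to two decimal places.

Without the control, 183 - 5Q = 158 + 2.5Q so Q* = 3.3333 and P* = 166.3333.
At the floor price 179, quantity demanded is (183 - 179)/5 = 0.8; demand is the short side, so Q = 0.8 trades at P = 179.
The lost-trades triangle has base Q* - 0.8 = 2.5333 and height equal to the gap between the curves at Q = 0.8, which is 179 - 160 = 19. DWL = (1/2)(2.5333)(19) = 24.0667.

24.07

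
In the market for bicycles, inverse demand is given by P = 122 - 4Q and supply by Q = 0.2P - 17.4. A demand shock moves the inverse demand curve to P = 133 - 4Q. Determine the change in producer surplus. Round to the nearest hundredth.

Rewriting supply in inverse form: P = 87 + 5Q.
Initial equilibrium: Q_0 = 3.8889, P_0 = 106.4444; CS_0 = (1/2)(3.8889)(15.5556) = 30.2469, PS_0 = (1/2)(3.8889)(19.4444) = 37.8086.
New equilibrium: 133 - 4Q = 87 + 5Q gives Q_1 = 5.1111, P_1 = 112.5556; CS_1 = 52.2469, PS_1 = 65.3086.
Change in producer surplus = 65.3086 - 37.8086 = 27.5.

27.50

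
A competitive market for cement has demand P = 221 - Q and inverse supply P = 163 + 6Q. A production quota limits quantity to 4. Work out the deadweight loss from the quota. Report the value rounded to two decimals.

64.29

Unrestricted equilibrium: Q* = (221 - 163)/(1 + 6) = 8.2857.
At Q = 4 the demand price is 221 - (4) = 217 and the supply price is 163 + 6(4) = 187.
Deadweight loss is the triangle between the curves from 4 to 8.2857: (1/2)(217 - 187)(8.2857 - 4) = 64.2857.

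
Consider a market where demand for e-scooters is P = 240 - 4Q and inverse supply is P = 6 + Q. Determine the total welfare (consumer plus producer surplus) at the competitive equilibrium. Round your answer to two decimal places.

Set 240 - 4Q = 6 + Q, which gives 234 = 5Q, so Q* = 46.8 and P* = 240 - 4(46.8) = 52.8.
Total surplus is the full triangle between the curves from 0 to Q*: (1/2)(46.8)(240 - 6) = 5475.6.

5475.60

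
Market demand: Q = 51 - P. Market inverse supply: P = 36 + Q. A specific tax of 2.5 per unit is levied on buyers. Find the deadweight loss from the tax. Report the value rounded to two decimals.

1.56

Rewriting demand in inverse form: P = 51 - Q.
Pre-tax equilibrium: 51 - Q = 36 + Q gives Q* = 7.5, P* = 43.5.
With the tax, buyers' net willingness to pay falls by 2.5: (51 - 2.5) - Q = 36 + Q, so Q_t = 6.25. Buyers pay P_b = 44.75; sellers receive P_s = P_b - 2.5 = 42.25.
Deadweight loss is the triangle between the curves from Q_t to Q*: (1/2)(7.5 - 6.25)(2.5) = 1.5625.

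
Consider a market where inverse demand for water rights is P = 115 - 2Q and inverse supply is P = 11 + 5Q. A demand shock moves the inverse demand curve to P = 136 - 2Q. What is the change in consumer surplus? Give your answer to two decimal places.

98.14

Initial equilibrium: Q_0 = 14.8571, P_0 = 85.2857; CS_0 = (1/2)(14.8571)(29.7143) = 220.7347, PS_0 = (1/2)(14.8571)(74.2857) = 551.8367.
New equilibrium: 136 - 2Q = 11 + 5Q gives Q_1 = 17.8571, P_1 = 100.2857; CS_1 = 318.8776, PS_1 = 797.1939.
Change in consumer surplus = 318.8776 - 220.7347 = 98.1429.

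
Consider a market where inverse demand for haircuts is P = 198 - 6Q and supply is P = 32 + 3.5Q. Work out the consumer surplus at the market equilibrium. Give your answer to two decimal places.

915.99

Equilibrium: 198 - 6Q = 32 + 3.5Q, so Q* = 17.4737 and P* = 93.1579.
The demand choke price is 198, so CS = (1/2)(Q*)(198 - P*) = (1/2)(17.4737)(104.8421) = 915.9889.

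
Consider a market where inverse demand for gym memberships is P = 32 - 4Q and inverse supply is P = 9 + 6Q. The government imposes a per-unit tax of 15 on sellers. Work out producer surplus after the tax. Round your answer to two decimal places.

Pre-tax equilibrium: 32 - 4Q = 9 + 6Q gives Q* = 2.3, P* = 22.8.
With the tax, sellers need 15 more per unit: 32 - 4Q = 9 + 6Q + 15, so Q_t = 0.8. Buyers pay P_b = 28.8; sellers receive P_s = P_b - 15 = 13.8.
PS = (1/2)(Q_t)(P_s - 9) = (1/2)(0.8)(4.8) = 1.92.

1.92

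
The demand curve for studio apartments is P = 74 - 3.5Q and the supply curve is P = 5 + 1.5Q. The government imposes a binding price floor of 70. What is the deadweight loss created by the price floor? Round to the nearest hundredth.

400.51

Free-market equilibrium: 74 - 3.5Q = 5 + 1.5Q gives Q* = 13.8, P* = 25.7.
At P = 70, buyers demand (74 - 70)/3.5 = 1.1429 while sellers would supply more, so the quantity traded is 1.1429 at price 70.
At Q = 1.1429 the demand price is 70 and the supply price is 6.7143. Deadweight loss is the triangle between the curves from 1.1429 to 13.8: (1/2)(70 - 6.7143)(13.8 - 1.1429) = 400.5082.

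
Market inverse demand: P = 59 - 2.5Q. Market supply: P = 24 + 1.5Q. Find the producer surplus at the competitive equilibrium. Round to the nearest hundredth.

Set 59 - 2.5Q = 24 + 1.5Q, which gives 35 = 4Q, so Q* = 8.75 and P* = 59 - 2.5(8.75) = 37.125.
Producer surplus is the triangle above supply below P*: (1/2)(8.75)(37.125 - 24) = (1/2)(8.75)(13.125) = 57.4219.

57.42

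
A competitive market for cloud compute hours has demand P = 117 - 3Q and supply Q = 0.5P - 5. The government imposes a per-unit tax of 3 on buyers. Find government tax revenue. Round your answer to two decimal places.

Rewriting supply in inverse form: P = 10 + 2Q.
Pre-tax equilibrium: 117 - 3Q = 10 + 2Q gives Q* = 21.4, P* = 52.8.
A tax on buyers shifts demand down by 3: (117 - 3) - 3Q = 10 + 2Q, so Q_t = 20.8. Buyers pay P_b = 54.6; sellers receive P_s = P_b - 3 = 51.6.
Revenue is the tax times quantity traded: 3 x 20.8 = 62.4.

62.40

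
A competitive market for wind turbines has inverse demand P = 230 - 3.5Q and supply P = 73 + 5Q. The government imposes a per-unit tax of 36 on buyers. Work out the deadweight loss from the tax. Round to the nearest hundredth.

76.24

Pre-tax equilibrium: 230 - 3.5Q = 73 + 5Q gives Q* = 18.4706, P* = 165.3529.
A tax on buyers shifts demand down by 36: (230 - 36) - 3.5Q = 73 + 5Q, so Q_t = 14.2353. Buyers pay P_b = 180.1765; sellers receive P_s = P_b - 36 = 144.1765.
Deadweight loss is the triangle between the curves from Q_t to Q*: (1/2)(18.4706 - 14.2353)(36) = 76.2353.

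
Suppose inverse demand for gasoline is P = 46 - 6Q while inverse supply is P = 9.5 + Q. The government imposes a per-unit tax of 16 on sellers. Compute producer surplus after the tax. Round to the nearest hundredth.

Without the tax, 46 - 6Q = 9.5 + Q so Q* = 5.2143 and P* = 14.7143.
A tax on sellers shifts supply up by 16: 46 - 6Q = 9.5 + Q + 16, so Q_t = 2.9286. Buyers pay P_b = 28.4286; sellers receive P_s = P_b - 16 = 12.4286.
Producer surplus is the triangle above supply below P_s: (1/2)(2.9286)(12.4286 - 9.5) = 4.2883.

4.29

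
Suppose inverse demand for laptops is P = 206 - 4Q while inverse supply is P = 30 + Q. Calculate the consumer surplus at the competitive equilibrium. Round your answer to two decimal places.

2478.08

Equilibrium: 206 - 4Q = 30 + Q, so Q* = 35.2 and P* = 65.2.
The demand choke price is 206, so CS = (1/2)(Q*)(206 - P*) = (1/2)(35.2)(140.8) = 2478.08.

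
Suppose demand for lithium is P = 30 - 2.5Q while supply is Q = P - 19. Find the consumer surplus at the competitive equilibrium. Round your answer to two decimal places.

Rewriting supply in inverse form: P = 19 + Q.
Setting demand equal to supply, 11 = 3.5Q, so Q* = 3.1429 and P* = 22.1429.
Consumer surplus is the triangle under demand above P*: (1/2)(3.1429)(30 - 22.1429) = (1/2)(3.1429)(7.8571) = 12.3469.

12.35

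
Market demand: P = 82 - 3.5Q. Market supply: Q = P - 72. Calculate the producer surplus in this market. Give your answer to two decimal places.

2.47

Rewriting supply in inverse form: P = 72 + Q.
Set 82 - 3.5Q = 72 + Q, which gives 10 = 4.5Q, so Q* = 2.2222 and P* = 82 - 3.5(2.2222) = 74.2222.
The supply curve's price intercept is 72, so PS = (1/2)(Q*)(P* - 72) = (1/2)(2.2222)(2.2222) = 2.4691.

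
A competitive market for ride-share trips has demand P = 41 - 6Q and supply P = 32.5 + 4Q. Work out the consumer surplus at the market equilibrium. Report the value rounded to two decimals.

Set 41 - 6Q = 32.5 + 4Q, which gives 8.5 = 10Q, so Q* = 0.85 and P* = 41 - 6(0.85) = 35.9.
The demand choke price is 41, so CS = (1/2)(Q*)(41 - P*) = (1/2)(0.85)(5.1) = 2.1675.

2.17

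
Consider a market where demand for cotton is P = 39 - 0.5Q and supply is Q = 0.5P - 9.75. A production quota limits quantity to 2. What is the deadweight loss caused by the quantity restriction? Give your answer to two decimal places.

Rewriting supply in inverse form: P = 19.5 + 2Q.
Without the quota, 39 - 0.5Q = 19.5 + 2Q gives Q* = 7.8.
At Q = 2 the demand price is 39 - 0.5(2) = 38 and the supply price is 19.5 + 2(2) = 23.5.
Deadweight loss is the triangle between the curves from 2 to 7.8: (1/2)(38 - 23.5)(7.8 - 2) = 42.05.

42.05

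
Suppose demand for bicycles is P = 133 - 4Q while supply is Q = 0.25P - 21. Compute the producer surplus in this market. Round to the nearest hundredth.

Rewriting supply in inverse form: P = 84 + 4Q.
Setting demand equal to supply, 49 = 8Q, so Q* = 6.125 and P* = 108.5.
PS is the area between P* and the supply curve from 0 to Q*: (1/2)(6.125)(24.5) = 75.0312.

75.03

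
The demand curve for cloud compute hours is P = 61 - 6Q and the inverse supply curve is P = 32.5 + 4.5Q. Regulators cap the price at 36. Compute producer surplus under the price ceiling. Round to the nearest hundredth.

1.36

Free-market equilibrium: 61 - 6Q = 32.5 + 4.5Q gives Q* = 2.7143, P* = 44.7143.
At the ceiling price 36, quantity supplied is (36 - 32.5)/4.5 = 0.7778; supply is the short side, so Q = 0.7778 trades at P = 36.
PS is the triangle above supply below 36: (1/2)(0.7778)(36 - 32.5) = 1.3611.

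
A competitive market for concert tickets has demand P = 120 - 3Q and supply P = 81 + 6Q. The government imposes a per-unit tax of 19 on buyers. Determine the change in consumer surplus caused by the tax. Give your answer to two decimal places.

Without the tax, 120 - 3Q = 81 + 6Q so Q* = 4.3333 and P* = 107.
A tax on buyers shifts demand down by 19: (120 - 19) - 3Q = 81 + 6Q, so Q_t = 2.2222. Buyers pay P_b = 113.3333; sellers receive P_s = P_b - 19 = 94.3333.
Consumers lose the trapezoid between P* and P_b out to Q_t plus the triangle from Q_t to Q*: change in CS = 7.4074 - 28.1667 = -20.7593.

-20.76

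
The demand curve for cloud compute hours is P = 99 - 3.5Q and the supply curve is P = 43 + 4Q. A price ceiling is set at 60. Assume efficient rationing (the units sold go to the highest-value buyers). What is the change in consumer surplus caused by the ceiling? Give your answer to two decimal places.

36.58

Free-market equilibrium: 99 - 3.5Q = 43 + 4Q gives Q* = 7.4667, P* = 72.8667.
At the ceiling price 60, quantity supplied is (60 - 43)/4 = 4.25; supply is the short side, so Q = 4.25 trades at P = 60.
CS goes from (1/2)(7.4667)(26.1333) = 97.5644 to 134.1406 (computed as (99 - 60)(4.25) - (1/2)(3.5)(4.25)^2), a change of 36.5762.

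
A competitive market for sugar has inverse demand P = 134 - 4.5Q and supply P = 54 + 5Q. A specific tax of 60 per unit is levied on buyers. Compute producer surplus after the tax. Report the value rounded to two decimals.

11.08

Without the tax, 134 - 4.5Q = 54 + 5Q so Q* = 8.4211 and P* = 96.1053.
With the tax, buyers' net willingness to pay falls by 60: (134 - 60) - 4.5Q = 54 + 5Q, so Q_t = 2.1053. Buyers pay P_b = 124.5263; sellers receive P_s = P_b - 60 = 64.5263.
Producer surplus is the triangle above supply below P_s: (1/2)(2.1053)(64.5263 - 54) = 11.0803.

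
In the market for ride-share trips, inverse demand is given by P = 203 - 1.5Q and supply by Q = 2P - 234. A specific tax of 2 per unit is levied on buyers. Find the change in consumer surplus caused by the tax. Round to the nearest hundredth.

Rewriting supply in inverse form: P = 117 + 0.5Q.
Without the tax, 203 - 1.5Q = 117 + 0.5Q so Q* = 43 and P* = 138.5.
A tax on buyers shifts demand down by 2: (203 - 2) - 1.5Q = 117 + 0.5Q, so Q_t = 42. Buyers pay P_b = 140; sellers receive P_s = P_b - 2 = 138.
CS falls from (1/2)(43)(64.5) = 1386.75 to (1/2)(42)(63) = 1323, a change of -63.75.

-63.75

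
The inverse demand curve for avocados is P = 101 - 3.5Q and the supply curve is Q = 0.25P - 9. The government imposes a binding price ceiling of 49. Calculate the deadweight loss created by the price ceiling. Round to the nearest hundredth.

110.03

Rewriting supply in inverse form: P = 36 + 4Q.
Without the control, 101 - 3.5Q = 36 + 4Q so Q* = 8.6667 and P* = 70.6667.
At the ceiling price 49, quantity supplied is (49 - 36)/4 = 3.25; supply is the short side, so Q = 3.25 trades at P = 49.
The lost-trades triangle has base Q* - 3.25 = 5.4167 and height equal to the gap between the curves at Q = 3.25, which is 89.625 - 49 = 40.625. DWL = (1/2)(5.4167)(40.625) = 110.026.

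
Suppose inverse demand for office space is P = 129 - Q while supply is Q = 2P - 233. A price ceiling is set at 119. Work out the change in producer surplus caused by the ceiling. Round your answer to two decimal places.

-11.11

Rewriting supply in inverse form: P = 116.5 + 0.5Q.
Without the control, 129 - Q = 116.5 + 0.5Q so Q* = 8.3333 and P* = 120.6667.
At the ceiling price 119, quantity supplied is (119 - 116.5)/0.5 = 5; supply is the short side, so Q = 5 trades at P = 119.
PS goes from (1/2)(8.3333)(4.1667) = 17.3611 to 6.25 (computed as (119 - 116.5)(5) - (1/2)(0.5)(5)^2), a change of -11.1111.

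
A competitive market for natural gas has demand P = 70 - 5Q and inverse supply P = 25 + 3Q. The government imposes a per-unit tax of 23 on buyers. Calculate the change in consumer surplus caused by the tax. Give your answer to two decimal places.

Without the tax, 70 - 5Q = 25 + 3Q so Q* = 5.625 and P* = 41.875.
With the tax, buyers' net willingness to pay falls by 23: (70 - 23) - 5Q = 25 + 3Q, so Q_t = 2.75. Buyers pay P_b = 56.25; sellers receive P_s = P_b - 23 = 33.25.
Consumers lose the trapezoid between P* and P_b out to Q_t plus the triangle from Q_t to Q*: change in CS = 18.9062 - 79.1016 = -60.1953.

-60.20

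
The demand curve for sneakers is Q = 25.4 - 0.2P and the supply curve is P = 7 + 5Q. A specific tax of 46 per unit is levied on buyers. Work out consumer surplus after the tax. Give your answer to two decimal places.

136.90

Rewriting demand in inverse form: P = 127 - 5Q.
Without the tax, 127 - 5Q = 7 + 5Q so Q* = 12 and P* = 67.
A tax on buyers shifts demand down by 46: (127 - 46) - 5Q = 7 + 5Q, so Q_t = 7.4. Buyers pay P_b = 90; sellers receive P_s = P_b - 46 = 44.
Consumer surplus is the triangle under demand above P_b: (1/2)(7.4)(127 - 90) = 136.9.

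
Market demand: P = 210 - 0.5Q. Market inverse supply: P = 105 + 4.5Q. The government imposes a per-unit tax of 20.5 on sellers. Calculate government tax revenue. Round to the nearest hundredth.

346.45

Without the tax, 210 - 0.5Q = 105 + 4.5Q so Q* = 21 and P* = 199.5.
A tax on sellers shifts supply up by 20.5: 210 - 0.5Q = 105 + 4.5Q + 20.5, so Q_t = 16.9. Buyers pay P_b = 201.55; sellers receive P_s = P_b - 20.5 = 181.05.
Revenue is the tax times quantity traded: 20.5 x 16.9 = 346.45.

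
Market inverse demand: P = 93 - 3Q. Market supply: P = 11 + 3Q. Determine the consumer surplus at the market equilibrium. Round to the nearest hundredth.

Setting demand equal to supply, 82 = 6Q, so Q* = 13.6667 and P* = 52.
CS is the area between the demand curve and P* from 0 to Q*: (1/2)(13.6667)(41) = 280.1667.

280.17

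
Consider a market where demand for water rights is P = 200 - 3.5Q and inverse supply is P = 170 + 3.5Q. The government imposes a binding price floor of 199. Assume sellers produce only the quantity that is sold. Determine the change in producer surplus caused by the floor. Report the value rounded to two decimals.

Without the control, 200 - 3.5Q = 170 + 3.5Q so Q* = 4.2857 and P* = 185.
At the floor price 199, quantity demanded is (200 - 199)/3.5 = 0.2857; demand is the short side, so Q = 0.2857 trades at P = 199.
PS goes from (1/2)(4.2857)(15) = 32.1429 to 8.1429 (computed as (199 - 170)(0.2857) - (1/2)(3.5)(0.2857)^2), a change of -24.

-24.00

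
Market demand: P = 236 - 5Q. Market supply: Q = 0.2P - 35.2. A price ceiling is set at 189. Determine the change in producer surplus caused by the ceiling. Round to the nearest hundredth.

-73.10

Rewriting supply in inverse form: P = 176 + 5Q.
Without the control, 236 - 5Q = 176 + 5Q so Q* = 6 and P* = 206.
At the ceiling price 189, quantity supplied is (189 - 176)/5 = 2.6; supply is the short side, so Q = 2.6 trades at P = 189.
PS goes from (1/2)(6)(30) = 90 to 16.9 (computed as (189 - 176)(2.6) - (1/2)(5)(2.6)^2), a change of -73.1.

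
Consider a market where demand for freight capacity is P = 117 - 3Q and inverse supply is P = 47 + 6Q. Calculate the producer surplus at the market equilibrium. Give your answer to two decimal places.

181.48

Set 117 - 3Q = 47 + 6Q, which gives 70 = 9Q, so Q* = 7.7778 and P* = 117 - 3(7.7778) = 93.6667.
The supply curve's price intercept is 47, so PS = (1/2)(Q*)(P* - 47) = (1/2)(7.7778)(46.6667) = 181.4815.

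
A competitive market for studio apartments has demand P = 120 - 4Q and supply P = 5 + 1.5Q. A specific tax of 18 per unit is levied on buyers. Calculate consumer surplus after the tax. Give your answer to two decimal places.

Without the tax, 120 - 4Q = 5 + 1.5Q so Q* = 20.9091 and P* = 36.3636.
With the tax, buyers' net willingness to pay falls by 18: (120 - 18) - 4Q = 5 + 1.5Q, so Q_t = 17.6364. Buyers pay P_b = 49.4545; sellers receive P_s = P_b - 18 = 31.4545.
Consumer surplus is the triangle under demand above P_b: (1/2)(17.6364)(120 - 49.4545) = 622.0826.

622.08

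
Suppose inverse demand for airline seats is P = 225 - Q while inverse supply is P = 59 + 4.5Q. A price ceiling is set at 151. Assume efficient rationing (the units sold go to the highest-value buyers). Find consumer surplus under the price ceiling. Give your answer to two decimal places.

Without the control, 225 - Q = 59 + 4.5Q so Q* = 30.1818 and P* = 194.8182.
At P = 151, sellers supply (151 - 59)/4.5 = 20.4444 while buyers want more, so the quantity traded is 20.4444 at price 151.
The demand price at Q = 20.4444 is 204.5556. CS is the trapezoid between demand and 151 over [0, 20.4444]: (1/2)[(225 - 151) + (204.5556 - 151)](20.4444) = 1303.9012.

1303.90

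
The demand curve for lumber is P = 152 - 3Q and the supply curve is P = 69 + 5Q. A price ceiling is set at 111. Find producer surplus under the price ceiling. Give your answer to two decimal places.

176.40

Free-market equilibrium: 152 - 3Q = 69 + 5Q gives Q* = 10.375, P* = 120.875.
At P = 111, sellers supply (111 - 69)/5 = 8.4 while buyers want more, so the quantity traded is 8.4 at price 111.
PS is the triangle above supply below 111: (1/2)(8.4)(111 - 69) = 176.4.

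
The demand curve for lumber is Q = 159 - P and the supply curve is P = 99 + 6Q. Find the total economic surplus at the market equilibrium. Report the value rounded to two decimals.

257.14

Rewriting demand in inverse form: P = 159 - Q.
Setting demand equal to supply, 60 = 7Q, so Q* = 8.5714 and P* = 150.4286.
Total surplus is the full triangle between the curves from 0 to Q*: (1/2)(8.5714)(159 - 99) = 257.1429.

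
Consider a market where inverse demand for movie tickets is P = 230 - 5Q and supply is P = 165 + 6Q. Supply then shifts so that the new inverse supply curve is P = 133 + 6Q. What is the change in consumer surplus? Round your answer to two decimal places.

107.11

Initial equilibrium: Q_0 = 5.9091, P_0 = 200.4545; CS_0 = (1/2)(5.9091)(29.5455) = 87.2934, PS_0 = (1/2)(5.9091)(35.4545) = 104.7521.
New equilibrium: 230 - 5Q = 133 + 6Q gives Q_1 = 8.8182, P_1 = 185.9091; CS_1 = 194.4008, PS_1 = 233.281.
Change in consumer surplus = 194.4008 - 87.2934 = 107.1074.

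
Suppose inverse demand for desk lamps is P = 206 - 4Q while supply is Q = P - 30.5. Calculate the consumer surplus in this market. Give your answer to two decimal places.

2464.02

Rewriting supply in inverse form: P = 30.5 + Q.
Setting demand equal to supply, 175.5 = 5Q, so Q* = 35.1 and P* = 65.6.
Consumer surplus is the triangle under demand above P*: (1/2)(35.1)(206 - 65.6) = (1/2)(35.1)(140.4) = 2464.02.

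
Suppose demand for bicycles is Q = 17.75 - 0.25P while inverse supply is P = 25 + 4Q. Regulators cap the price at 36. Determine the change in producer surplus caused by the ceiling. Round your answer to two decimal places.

-51.00

Rewriting demand in inverse form: P = 71 - 4Q.
Without the control, 71 - 4Q = 25 + 4Q so Q* = 5.75 and P* = 48.
At P = 36, sellers supply (36 - 25)/4 = 2.75 while buyers want more, so the quantity traded is 2.75 at price 36.
PS goes from (1/2)(5.75)(23) = 66.125 to 15.125 (computed as (36 - 25)(2.75) - (1/2)(4)(2.75)^2), a change of -51.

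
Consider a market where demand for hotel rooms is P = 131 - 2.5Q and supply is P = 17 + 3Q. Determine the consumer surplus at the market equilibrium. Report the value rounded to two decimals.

537.02

Set 131 - 2.5Q = 17 + 3Q, which gives 114 = 5.5Q, so Q* = 20.7273 and P* = 131 - 2.5(20.7273) = 79.1818.
CS is the area between the demand curve and P* from 0 to Q*: (1/2)(20.7273)(51.8182) = 537.0248.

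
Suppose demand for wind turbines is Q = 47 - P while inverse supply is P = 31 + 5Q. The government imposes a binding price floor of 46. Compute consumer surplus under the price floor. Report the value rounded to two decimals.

0.50

Rewriting demand in inverse form: P = 47 - Q.
Free-market equilibrium: 47 - Q = 31 + 5Q gives Q* = 2.6667, P* = 44.3333.
At P = 46, buyers demand (47 - 46)/1 = 1 while sellers would supply more, so the quantity traded is 1 at price 46.
CS is the triangle under demand above 46: (1/2)(1)(47 - 46) = 0.5.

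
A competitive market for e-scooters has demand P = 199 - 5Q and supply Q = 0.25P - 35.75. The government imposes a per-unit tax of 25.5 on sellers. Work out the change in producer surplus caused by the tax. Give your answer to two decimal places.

-54.46

Rewriting supply in inverse form: P = 143 + 4Q.
Pre-tax equilibrium: 199 - 5Q = 143 + 4Q gives Q* = 6.2222, P* = 167.8889.
A tax on sellers shifts supply up by 25.5: 199 - 5Q = 143 + 4Q + 25.5, so Q_t = 3.3889. Buyers pay P_b = 182.0556; sellers receive P_s = P_b - 25.5 = 156.5556.
Producers lose the trapezoid between P_s and P* out to Q_t plus the triangle from Q_t to Q*: change in PS = 22.9691 - 77.4321 = -54.463.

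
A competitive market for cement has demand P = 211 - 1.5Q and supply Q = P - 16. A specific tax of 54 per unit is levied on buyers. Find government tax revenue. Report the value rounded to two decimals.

3045.60

Rewriting supply in inverse form: P = 16 + Q.
Without the tax, 211 - 1.5Q = 16 + Q so Q* = 78 and P* = 94.
A tax on buyers shifts demand down by 54: (211 - 54) - 1.5Q = 16 + Q, so Q_t = 56.4. Buyers pay P_b = 126.4; sellers receive P_s = P_b - 54 = 72.4.
Revenue is the tax times quantity traded: 54 x 56.4 = 3045.6.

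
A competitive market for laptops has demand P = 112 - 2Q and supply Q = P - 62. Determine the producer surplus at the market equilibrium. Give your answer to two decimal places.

Rewriting supply in inverse form: P = 62 + Q.
Setting demand equal to supply, 50 = 3Q, so Q* = 16.6667 and P* = 78.6667.
Producer surplus is the triangle above supply below P*: (1/2)(16.6667)(78.6667 - 62) = (1/2)(16.6667)(16.6667) = 138.8889.

138.89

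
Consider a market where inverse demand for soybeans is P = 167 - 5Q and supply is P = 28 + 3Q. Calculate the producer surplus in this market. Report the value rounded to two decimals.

452.84

Equilibrium: 167 - 5Q = 28 + 3Q, so Q* = 17.375 and P* = 80.125.
Producer surplus is the triangle above supply below P*: (1/2)(17.375)(80.125 - 28) = (1/2)(17.375)(52.125) = 452.8359.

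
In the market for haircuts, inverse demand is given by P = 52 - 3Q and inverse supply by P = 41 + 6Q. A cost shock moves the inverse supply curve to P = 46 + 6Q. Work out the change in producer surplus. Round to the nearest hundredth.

Initial equilibrium: Q_0 = 1.2222, P_0 = 48.3333; CS_0 = (1/2)(1.2222)(3.6667) = 2.2407, PS_0 = (1/2)(1.2222)(7.3333) = 4.4815.
New equilibrium: 52 - 3Q = 46 + 6Q gives Q_1 = 0.6667, P_1 = 50; CS_1 = 0.6667, PS_1 = 1.3333.
Change in producer surplus = 1.3333 - 4.4815 = -3.1481.

-3.15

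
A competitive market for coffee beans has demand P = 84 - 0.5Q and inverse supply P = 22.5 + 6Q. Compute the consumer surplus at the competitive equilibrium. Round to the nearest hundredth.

Setting demand equal to supply, 61.5 = 6.5Q, so Q* = 9.4615 and P* = 79.2692.
The demand choke price is 84, so CS = (1/2)(Q*)(84 - P*) = (1/2)(9.4615)(4.7308) = 22.3802.

22.38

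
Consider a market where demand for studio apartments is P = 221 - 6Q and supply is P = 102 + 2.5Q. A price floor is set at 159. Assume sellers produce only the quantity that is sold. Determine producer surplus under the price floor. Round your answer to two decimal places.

455.53

Without the control, 221 - 6Q = 102 + 2.5Q so Q* = 14 and P* = 137.
At the floor price 159, quantity demanded is (221 - 159)/6 = 10.3333; demand is the short side, so Q = 10.3333 trades at P = 159.
The supply price at Q = 10.3333 is 127.8333. PS is the trapezoid between 159 and supply over [0, 10.3333]: (1/2)[(159 - 102) + (159 - 127.8333)](10.3333) = 455.5278.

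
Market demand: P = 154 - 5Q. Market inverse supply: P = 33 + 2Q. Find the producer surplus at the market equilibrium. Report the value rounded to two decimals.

Set 154 - 5Q = 33 + 2Q, which gives 121 = 7Q, so Q* = 17.2857 and P* = 154 - 5(17.2857) = 67.5714.
The supply curve's price intercept is 33, so PS = (1/2)(Q*)(P* - 33) = (1/2)(17.2857)(34.5714) = 298.7959.

298.80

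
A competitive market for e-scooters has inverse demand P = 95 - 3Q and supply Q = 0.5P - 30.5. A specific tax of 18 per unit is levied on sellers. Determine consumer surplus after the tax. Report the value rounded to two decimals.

15.36

Rewriting supply in inverse form: P = 61 + 2Q.
Without the tax, 95 - 3Q = 61 + 2Q so Q* = 6.8 and P* = 74.6.
A tax on sellers shifts supply up by 18: 95 - 3Q = 61 + 2Q + 18, so Q_t = 3.2. Buyers pay P_b = 85.4; sellers receive P_s = P_b - 18 = 67.4.
CS = (1/2)(Q_t)(95 - P_b) = (1/2)(3.2)(9.6) = 15.36.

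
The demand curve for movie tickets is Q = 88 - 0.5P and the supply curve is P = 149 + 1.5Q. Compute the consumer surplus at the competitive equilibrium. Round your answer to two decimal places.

59.51

Rewriting demand in inverse form: P = 176 - 2Q.
Setting demand equal to supply, 27 = 3.5Q, so Q* = 7.7143 and P* = 160.5714.
The demand choke price is 176, so CS = (1/2)(Q*)(176 - P*) = (1/2)(7.7143)(15.4286) = 59.5102.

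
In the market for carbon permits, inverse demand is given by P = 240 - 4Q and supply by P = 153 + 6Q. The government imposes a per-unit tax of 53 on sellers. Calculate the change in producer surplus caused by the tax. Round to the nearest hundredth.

-192.39

Without the tax, 240 - 4Q = 153 + 6Q so Q* = 8.7 and P* = 205.2.
With the tax, sellers need 53 more per unit: 240 - 4Q = 153 + 6Q + 53, so Q_t = 3.4. Buyers pay P_b = 226.4; sellers receive P_s = P_b - 53 = 173.4.
Producers lose the trapezoid between P_s and P* out to Q_t plus the triangle from Q_t to Q*: change in PS = 34.68 - 227.07 = -192.39.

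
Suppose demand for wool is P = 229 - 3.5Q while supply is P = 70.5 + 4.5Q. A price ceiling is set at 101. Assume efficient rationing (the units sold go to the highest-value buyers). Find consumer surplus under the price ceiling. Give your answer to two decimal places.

Free-market equilibrium: 229 - 3.5Q = 70.5 + 4.5Q gives Q* = 19.8125, P* = 159.6562.
At the ceiling price 101, quantity supplied is (101 - 70.5)/4.5 = 6.7778; supply is the short side, so Q = 6.7778 trades at P = 101.
The demand price at Q = 6.7778 is 205.2778. CS is the trapezoid between demand and 101 over [0, 6.7778]: (1/2)[(229 - 101) + (205.2778 - 101)](6.7778) = 787.1636.

787.16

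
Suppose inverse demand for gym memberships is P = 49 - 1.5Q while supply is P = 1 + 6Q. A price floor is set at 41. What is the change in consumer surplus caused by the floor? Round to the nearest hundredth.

Free-market equilibrium: 49 - 1.5Q = 1 + 6Q gives Q* = 6.4, P* = 39.4.
At P = 41, buyers demand (49 - 41)/1.5 = 5.3333 while sellers would supply more, so the quantity traded is 5.3333 at price 41.
CS goes from (1/2)(6.4)(9.6) = 30.72 to 21.3333 (computed as (49 - 41)(5.3333) - (1/2)(1.5)(5.3333)^2), a change of -9.3867.

-9.39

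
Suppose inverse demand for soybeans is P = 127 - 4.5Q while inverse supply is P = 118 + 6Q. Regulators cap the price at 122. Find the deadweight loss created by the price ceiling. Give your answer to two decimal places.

Free-market equilibrium: 127 - 4.5Q = 118 + 6Q gives Q* = 0.8571, P* = 123.1429.
At P = 122, sellers supply (122 - 118)/6 = 0.6667 while buyers want more, so the quantity traded is 0.6667 at price 122.
The lost-trades triangle has base Q* - 0.6667 = 0.1905 and height equal to the gap between the curves at Q = 0.6667, which is 124 - 122 = 2. DWL = (1/2)(0.1905)(2) = 0.1905.

0.19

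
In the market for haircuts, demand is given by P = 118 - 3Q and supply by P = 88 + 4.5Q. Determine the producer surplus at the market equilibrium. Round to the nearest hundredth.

36.00

Setting demand equal to supply, 30 = 7.5Q, so Q* = 4 and P* = 106.
Producer surplus is the triangle above supply below P*: (1/2)(4)(106 - 88) = (1/2)(4)(18) = 36.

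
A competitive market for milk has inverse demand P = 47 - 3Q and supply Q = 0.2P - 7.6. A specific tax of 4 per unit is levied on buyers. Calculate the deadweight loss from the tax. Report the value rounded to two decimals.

Rewriting supply in inverse form: P = 38 + 5Q.
Without the tax, 47 - 3Q = 38 + 5Q so Q* = 1.125 and P* = 43.625.
With the tax, buyers' net willingness to pay falls by 4: (47 - 4) - 3Q = 38 + 5Q, so Q_t = 0.625. Buyers pay P_b = 45.125; sellers receive P_s = P_b - 4 = 41.125.
Deadweight loss is the triangle between the curves from Q_t to Q*: (1/2)(1.125 - 0.625)(4) = 1.

1.00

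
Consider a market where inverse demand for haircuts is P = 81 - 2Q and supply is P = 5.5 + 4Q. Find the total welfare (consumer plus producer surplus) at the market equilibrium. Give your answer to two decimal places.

Set 81 - 2Q = 5.5 + 4Q, which gives 75.5 = 6Q, so Q* = 12.5833 and P* = 81 - 2(12.5833) = 55.8333.
CS = (1/2)(12.5833)(25.1667) = 158.3403 and PS = (1/2)(12.5833)(50.3333) = 316.6806, so total surplus = 475.0208.

475.02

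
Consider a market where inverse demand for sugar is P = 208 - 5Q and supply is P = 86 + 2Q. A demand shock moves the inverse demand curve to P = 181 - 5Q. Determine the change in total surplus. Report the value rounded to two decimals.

Initial equilibrium: Q_0 = 17.4286, P_0 = 120.8571; CS_0 = (1/2)(17.4286)(87.1429) = 759.3878, PS_0 = (1/2)(17.4286)(34.8571) = 303.7551.
New equilibrium: 181 - 5Q = 86 + 2Q gives Q_1 = 13.5714, P_1 = 113.1429; CS_1 = 460.4592, PS_1 = 184.1837.
Change in total surplus = (460.4592 + 184.1837) - (759.3878 + 303.7551) = -418.5.

-418.50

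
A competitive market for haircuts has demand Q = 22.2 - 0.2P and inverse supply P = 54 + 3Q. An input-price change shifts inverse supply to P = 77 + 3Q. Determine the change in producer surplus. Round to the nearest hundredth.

-49.05

Rewriting demand in inverse form: P = 111 - 5Q.
Initial equilibrium: Q_0 = 7.125, P_0 = 75.375; CS_0 = (1/2)(7.125)(35.625) = 126.9141, PS_0 = (1/2)(7.125)(21.375) = 76.1484.
New equilibrium: 111 - 5Q = 77 + 3Q gives Q_1 = 4.25, P_1 = 89.75; CS_1 = 45.1562, PS_1 = 27.0938.
Change in producer surplus = 27.0938 - 76.1484 = -49.0547.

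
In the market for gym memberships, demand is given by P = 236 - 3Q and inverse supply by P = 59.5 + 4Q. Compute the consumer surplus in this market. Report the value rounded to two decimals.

Equilibrium: 236 - 3Q = 59.5 + 4Q, so Q* = 25.2143 and P* = 160.3571.
The demand choke price is 236, so CS = (1/2)(Q*)(236 - P*) = (1/2)(25.2143)(75.6429) = 953.6403.

953.64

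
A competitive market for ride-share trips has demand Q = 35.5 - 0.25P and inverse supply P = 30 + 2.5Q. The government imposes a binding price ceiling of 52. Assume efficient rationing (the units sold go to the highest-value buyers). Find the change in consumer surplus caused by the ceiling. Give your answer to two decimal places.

43.32

Rewriting demand in inverse form: P = 142 - 4Q.
Without the control, 142 - 4Q = 30 + 2.5Q so Q* = 17.2308 and P* = 73.0769.
At the ceiling price 52, quantity supplied is (52 - 30)/2.5 = 8.8; supply is the short side, so Q = 8.8 trades at P = 52.
CS goes from (1/2)(17.2308)(68.9231) = 593.7988 to 637.12 (computed as (142 - 52)(8.8) - (1/2)(4)(8.8)^2), a change of 43.3212.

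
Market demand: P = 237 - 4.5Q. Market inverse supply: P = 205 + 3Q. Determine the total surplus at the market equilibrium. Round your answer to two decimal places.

Set 237 - 4.5Q = 205 + 3Q, which gives 32 = 7.5Q, so Q* = 4.2667 and P* = 237 - 4.5(4.2667) = 217.8.
Total surplus is the full triangle between the curves from 0 to Q*: (1/2)(4.2667)(237 - 205) = 68.2667.

68.27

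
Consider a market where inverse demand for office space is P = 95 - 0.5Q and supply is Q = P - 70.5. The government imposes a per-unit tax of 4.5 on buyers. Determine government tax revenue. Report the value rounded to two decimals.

60.00

Rewriting supply in inverse form: P = 70.5 + Q.
Pre-tax equilibrium: 95 - 0.5Q = 70.5 + Q gives Q* = 16.3333, P* = 86.8333.
A tax on buyers shifts demand down by 4.5: (95 - 4.5) - 0.5Q = 70.5 + Q, so Q_t = 13.3333. Buyers pay P_b = 88.3333; sellers receive P_s = P_b - 4.5 = 83.8333.
Tax revenue = t x Q_t = 4.5 x 13.3333 = 60.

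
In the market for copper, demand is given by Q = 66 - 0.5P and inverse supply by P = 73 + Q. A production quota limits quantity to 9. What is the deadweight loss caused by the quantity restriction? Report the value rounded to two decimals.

170.67

Rewriting demand in inverse form: P = 132 - 2Q.
Unrestricted equilibrium: Q* = (132 - 73)/(2 + 1) = 19.6667.
At Q = 9 the demand price is 132 - 2(9) = 114 and the supply price is 73 + (9) = 82.
Deadweight loss is the triangle between the curves from 9 to 19.6667: (1/2)(114 - 82)(19.6667 - 9) = 170.6667.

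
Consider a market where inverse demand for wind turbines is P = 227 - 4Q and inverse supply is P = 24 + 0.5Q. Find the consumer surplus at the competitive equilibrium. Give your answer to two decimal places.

Setting demand equal to supply, 203 = 4.5Q, so Q* = 45.1111 and P* = 46.5556.
Consumer surplus is the triangle under demand above P*: (1/2)(45.1111)(227 - 46.5556) = (1/2)(45.1111)(180.4444) = 4070.0247.

4070.02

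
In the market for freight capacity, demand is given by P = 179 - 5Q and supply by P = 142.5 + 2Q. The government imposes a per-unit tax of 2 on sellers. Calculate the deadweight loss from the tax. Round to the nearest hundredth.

0.29

Without the tax, 179 - 5Q = 142.5 + 2Q so Q* = 5.2143 and P* = 152.9286.
With the tax, sellers need 2 more per unit: 179 - 5Q = 142.5 + 2Q + 2, so Q_t = 4.9286. Buyers pay P_b = 154.3571; sellers receive P_s = P_b - 2 = 152.3571.
The welfare triangle lost has base Q* - Q_t = 0.2857 and height t = 2, so DWL = (1/2)(0.2857)(2) = 0.2857.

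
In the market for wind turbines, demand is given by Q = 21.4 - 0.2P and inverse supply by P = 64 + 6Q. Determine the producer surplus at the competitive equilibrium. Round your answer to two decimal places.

45.84

Rewriting demand in inverse form: P = 107 - 5Q.
Set 107 - 5Q = 64 + 6Q, which gives 43 = 11Q, so Q* = 3.9091 and P* = 107 - 5(3.9091) = 87.4545.
Producer surplus is the triangle above supply below P*: (1/2)(3.9091)(87.4545 - 64) = (1/2)(3.9091)(23.4545) = 45.843.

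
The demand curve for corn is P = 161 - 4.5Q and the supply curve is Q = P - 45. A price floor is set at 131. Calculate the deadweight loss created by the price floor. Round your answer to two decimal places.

572.16

Rewriting supply in inverse form: P = 45 + Q.
Without the control, 161 - 4.5Q = 45 + Q so Q* = 21.0909 and P* = 66.0909.
At the floor price 131, quantity demanded is (161 - 131)/4.5 = 6.6667; demand is the short side, so Q = 6.6667 trades at P = 131.
At Q = 6.6667 the demand price is 131 and the supply price is 51.6667. Deadweight loss is the triangle between the curves from 6.6667 to 21.0909: (1/2)(131 - 51.6667)(21.0909 - 6.6667) = 572.1616.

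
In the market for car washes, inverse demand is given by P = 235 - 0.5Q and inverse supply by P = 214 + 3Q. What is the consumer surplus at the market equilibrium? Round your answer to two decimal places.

Setting demand equal to supply, 21 = 3.5Q, so Q* = 6 and P* = 232.
CS is the area between the demand curve and P* from 0 to Q*: (1/2)(6)(3) = 9.

9.00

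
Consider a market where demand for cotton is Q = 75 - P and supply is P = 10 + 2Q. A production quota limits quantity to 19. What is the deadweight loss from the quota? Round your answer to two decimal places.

Rewriting demand in inverse form: P = 75 - Q.
Without the quota, 75 - Q = 10 + 2Q gives Q* = 21.6667.
At Q = 19 the demand price is 75 - (19) = 56 and the supply price is 10 + 2(19) = 48.
Deadweight loss is the triangle between the curves from 19 to 21.6667: (1/2)(56 - 48)(21.6667 - 19) = 10.6667.

10.67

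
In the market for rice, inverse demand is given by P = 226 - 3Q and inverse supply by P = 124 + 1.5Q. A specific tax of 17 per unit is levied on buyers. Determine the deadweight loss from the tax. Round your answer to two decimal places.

32.11

Without the tax, 226 - 3Q = 124 + 1.5Q so Q* = 22.6667 and P* = 158.
A tax on buyers shifts demand down by 17: (226 - 17) - 3Q = 124 + 1.5Q, so Q_t = 18.8889. Buyers pay P_b = 169.3333; sellers receive P_s = P_b - 17 = 152.3333.
The welfare triangle lost has base Q* - Q_t = 3.7778 and height t = 17, so DWL = (1/2)(3.7778)(17) = 32.1111.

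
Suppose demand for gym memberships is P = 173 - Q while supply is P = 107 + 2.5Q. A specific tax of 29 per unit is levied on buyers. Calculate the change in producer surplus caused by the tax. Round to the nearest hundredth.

-304.80

Without the tax, 173 - Q = 107 + 2.5Q so Q* = 18.8571 and P* = 154.1429.
A tax on buyers shifts demand down by 29: (173 - 29) - Q = 107 + 2.5Q, so Q_t = 10.5714. Buyers pay P_b = 162.4286; sellers receive P_s = P_b - 29 = 133.4286.
PS falls from (1/2)(18.8571)(47.1429) = 444.4898 to (1/2)(10.5714)(26.4286) = 139.6939, a change of -304.7959.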